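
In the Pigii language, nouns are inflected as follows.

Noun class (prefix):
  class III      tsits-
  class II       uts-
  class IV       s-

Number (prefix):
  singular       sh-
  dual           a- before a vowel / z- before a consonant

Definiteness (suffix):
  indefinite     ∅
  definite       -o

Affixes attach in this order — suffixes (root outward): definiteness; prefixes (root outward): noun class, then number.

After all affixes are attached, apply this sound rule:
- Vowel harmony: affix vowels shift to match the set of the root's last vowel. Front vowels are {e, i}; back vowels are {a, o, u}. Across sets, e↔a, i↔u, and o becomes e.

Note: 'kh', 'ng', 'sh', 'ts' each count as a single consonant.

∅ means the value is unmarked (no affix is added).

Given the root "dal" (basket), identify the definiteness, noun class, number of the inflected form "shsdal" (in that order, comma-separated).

indefinite, class IV, singular

Segment: sh-s-dal.
definiteness: ∅ → indefinite.
noun class: s- → class IV.
number: sh- → singular.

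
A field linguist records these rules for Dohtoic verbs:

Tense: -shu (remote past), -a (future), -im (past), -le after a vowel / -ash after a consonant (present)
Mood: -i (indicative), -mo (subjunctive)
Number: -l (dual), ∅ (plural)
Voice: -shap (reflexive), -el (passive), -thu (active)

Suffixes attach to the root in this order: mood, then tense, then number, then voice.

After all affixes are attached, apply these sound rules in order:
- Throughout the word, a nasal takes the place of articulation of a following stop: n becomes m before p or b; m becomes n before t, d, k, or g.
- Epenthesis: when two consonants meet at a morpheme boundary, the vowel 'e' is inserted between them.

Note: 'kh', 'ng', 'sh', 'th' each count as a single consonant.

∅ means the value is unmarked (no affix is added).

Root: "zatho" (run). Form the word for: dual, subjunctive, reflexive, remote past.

zathomoshuleshap

Attach mood subjunctive -mo → zathomo.
Attach tense remote past -shu → zathomoshu.
Attach number dual -l → zathomoshul.
Attach voice reflexive -shap → zathomoshulshap.
Nasal assimilation: no change.
Apply epenthesis: zathomoshulshap → zathomoshuleshap.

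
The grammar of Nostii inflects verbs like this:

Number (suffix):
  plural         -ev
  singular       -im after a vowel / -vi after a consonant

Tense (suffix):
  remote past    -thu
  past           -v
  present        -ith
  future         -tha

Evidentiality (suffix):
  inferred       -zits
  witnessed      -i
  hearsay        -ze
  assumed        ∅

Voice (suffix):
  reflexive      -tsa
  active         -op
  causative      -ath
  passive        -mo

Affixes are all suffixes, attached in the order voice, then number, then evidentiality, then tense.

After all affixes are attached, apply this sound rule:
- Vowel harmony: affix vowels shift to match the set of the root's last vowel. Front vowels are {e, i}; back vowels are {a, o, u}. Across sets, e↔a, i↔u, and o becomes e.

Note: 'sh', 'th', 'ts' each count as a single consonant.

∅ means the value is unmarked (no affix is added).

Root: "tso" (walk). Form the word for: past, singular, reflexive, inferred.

Attach voice reflexive -tsa → tsotsa.
Attach number singular -im (after vowel 'a') → tsotsaim.
Attach evidentiality inferred -zits → tsotsaimzits.
Attach tense past -v → tsotsaimzitsv.
Apply vowel harmony: tsotsaimzitsv → tsotsaumzutsv.

tsotsaumzutsv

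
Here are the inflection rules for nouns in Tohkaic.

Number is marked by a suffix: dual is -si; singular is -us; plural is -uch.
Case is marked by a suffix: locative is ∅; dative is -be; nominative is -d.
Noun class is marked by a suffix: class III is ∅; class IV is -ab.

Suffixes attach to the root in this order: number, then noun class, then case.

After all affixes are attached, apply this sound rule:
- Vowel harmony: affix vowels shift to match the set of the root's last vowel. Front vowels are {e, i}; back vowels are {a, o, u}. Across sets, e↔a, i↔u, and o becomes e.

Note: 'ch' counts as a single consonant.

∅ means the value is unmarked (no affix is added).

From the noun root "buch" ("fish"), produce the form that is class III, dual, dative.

Attach number dual -si → buchsi.
noun class = class III: zero marking, form stays buchsi.
Attach case dative -be → buchsibe.
Apply vowel harmony: buchsibe → buchsuba.

buchsuba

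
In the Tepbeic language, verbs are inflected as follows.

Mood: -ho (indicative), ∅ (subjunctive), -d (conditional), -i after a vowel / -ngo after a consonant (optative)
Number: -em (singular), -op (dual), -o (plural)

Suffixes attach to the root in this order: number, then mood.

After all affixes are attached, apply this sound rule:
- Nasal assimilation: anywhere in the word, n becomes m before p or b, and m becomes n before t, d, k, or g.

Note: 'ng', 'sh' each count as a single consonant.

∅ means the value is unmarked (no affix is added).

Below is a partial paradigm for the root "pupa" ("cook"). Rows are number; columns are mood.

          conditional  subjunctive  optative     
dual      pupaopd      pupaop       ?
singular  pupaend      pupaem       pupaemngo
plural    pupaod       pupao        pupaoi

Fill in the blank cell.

Attach number dual -op → pupaop.
Attach mood optative -ngo (after consonant 'p') → pupaopngo.
Nasal assimilation: no change.

pupaopngo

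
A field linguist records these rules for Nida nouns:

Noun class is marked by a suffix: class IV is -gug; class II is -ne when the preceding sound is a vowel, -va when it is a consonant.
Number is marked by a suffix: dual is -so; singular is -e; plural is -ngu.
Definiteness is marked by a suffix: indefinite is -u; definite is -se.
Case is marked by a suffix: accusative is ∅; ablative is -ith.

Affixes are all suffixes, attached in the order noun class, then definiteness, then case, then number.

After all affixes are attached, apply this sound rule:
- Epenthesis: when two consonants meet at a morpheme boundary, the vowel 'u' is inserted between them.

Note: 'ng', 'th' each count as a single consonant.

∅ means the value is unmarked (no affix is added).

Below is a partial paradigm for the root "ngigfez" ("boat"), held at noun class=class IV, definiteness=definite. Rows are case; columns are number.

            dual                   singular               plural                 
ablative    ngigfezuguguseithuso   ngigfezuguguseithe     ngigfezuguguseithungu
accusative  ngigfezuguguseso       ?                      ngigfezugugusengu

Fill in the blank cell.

Attach noun class class IV -gug → ngigfezgug.
Attach definiteness definite -se → ngigfezgugse.
case = accusative: zero marking, form stays ngigfezgugse.
Attach number singular -e → ngigfezgugsee.
Apply epenthesis: ngigfezgugsee → ngigfezugugusee.

ngigfezugugusee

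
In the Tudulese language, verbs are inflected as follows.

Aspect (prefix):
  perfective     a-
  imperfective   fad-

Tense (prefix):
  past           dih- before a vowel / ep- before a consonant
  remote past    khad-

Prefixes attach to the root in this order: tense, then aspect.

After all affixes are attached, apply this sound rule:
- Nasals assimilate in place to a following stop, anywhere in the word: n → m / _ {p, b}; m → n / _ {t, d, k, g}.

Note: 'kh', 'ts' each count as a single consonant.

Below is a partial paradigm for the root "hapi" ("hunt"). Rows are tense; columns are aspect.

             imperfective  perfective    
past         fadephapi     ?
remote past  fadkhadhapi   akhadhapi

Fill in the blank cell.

aephapi

Attach tense past ep- (before consonant 'h') → ephapi.
Attach aspect perfective a- → aephapi.
Nasal assimilation: no change.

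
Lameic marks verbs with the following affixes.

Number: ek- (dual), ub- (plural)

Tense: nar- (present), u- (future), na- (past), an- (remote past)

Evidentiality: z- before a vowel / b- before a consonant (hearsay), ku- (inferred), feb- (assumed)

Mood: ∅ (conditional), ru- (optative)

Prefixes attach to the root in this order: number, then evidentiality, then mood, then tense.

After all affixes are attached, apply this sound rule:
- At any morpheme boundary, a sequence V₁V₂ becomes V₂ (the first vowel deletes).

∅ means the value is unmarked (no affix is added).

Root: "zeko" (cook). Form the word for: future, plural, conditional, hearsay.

Attach number plural ub- → ubzeko.
Attach evidentiality hearsay z- (before vowel 'u') → zubzeko.
mood = conditional: zero marking, form stays zubzeko.
Attach tense future u- → uzubzeko.
Vowel deletion: no change.

uzubzeko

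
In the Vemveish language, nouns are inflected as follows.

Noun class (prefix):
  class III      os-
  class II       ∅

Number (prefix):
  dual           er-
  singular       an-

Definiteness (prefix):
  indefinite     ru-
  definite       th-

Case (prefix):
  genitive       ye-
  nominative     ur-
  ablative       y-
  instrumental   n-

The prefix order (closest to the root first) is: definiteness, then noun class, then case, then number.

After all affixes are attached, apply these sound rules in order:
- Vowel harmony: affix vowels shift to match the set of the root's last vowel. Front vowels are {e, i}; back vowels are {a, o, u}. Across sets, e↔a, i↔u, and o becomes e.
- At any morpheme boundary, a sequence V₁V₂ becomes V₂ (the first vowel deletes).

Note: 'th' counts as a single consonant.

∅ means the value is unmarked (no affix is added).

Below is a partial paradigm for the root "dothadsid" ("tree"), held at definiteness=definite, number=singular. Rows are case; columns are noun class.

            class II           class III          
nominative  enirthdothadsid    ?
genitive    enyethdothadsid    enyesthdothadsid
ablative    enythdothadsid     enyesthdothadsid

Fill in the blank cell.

eniresthdothadsid

Attach definiteness definite th- → thdothadsid.
Attach noun class class III os- → osthdothadsid.
Attach case nominative ur- → urosthdothadsid.
Attach number singular an- → anurosthdothadsid.
Apply vowel harmony: anurosthdothadsid → eniresthdothadsid.
Vowel deletion: no change.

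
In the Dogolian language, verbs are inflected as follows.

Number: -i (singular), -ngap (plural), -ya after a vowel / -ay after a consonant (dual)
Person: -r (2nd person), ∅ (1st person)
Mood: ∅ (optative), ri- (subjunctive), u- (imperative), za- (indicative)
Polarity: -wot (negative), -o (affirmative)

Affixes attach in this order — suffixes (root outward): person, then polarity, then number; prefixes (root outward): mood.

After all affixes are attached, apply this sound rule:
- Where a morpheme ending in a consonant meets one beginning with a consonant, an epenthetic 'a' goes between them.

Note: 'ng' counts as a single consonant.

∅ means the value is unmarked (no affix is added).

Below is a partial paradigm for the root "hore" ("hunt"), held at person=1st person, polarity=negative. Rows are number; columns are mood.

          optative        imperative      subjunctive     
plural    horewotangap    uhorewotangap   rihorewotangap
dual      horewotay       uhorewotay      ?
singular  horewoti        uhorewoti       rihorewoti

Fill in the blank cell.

rihorewotay

person = 1st person: zero marking, form stays hore.
Attach polarity negative -wot → horewot.
Attach number dual -ay (after consonant 't') → horewotay.
Attach mood subjunctive ri- → rihorewotay.
Epenthesis: no change.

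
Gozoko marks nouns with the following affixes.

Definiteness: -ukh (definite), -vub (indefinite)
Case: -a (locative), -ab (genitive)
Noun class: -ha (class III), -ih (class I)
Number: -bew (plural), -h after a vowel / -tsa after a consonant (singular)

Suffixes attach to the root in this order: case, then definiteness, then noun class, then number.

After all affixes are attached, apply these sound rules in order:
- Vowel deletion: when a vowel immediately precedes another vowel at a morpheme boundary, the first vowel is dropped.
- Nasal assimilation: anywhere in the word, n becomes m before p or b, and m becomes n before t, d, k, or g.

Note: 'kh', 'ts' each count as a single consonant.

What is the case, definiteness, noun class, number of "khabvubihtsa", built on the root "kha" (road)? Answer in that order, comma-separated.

genitive, indefinite, class I, singular

Segment: kha-ab-vub-ih-tsa.
case: -ab → genitive.
definiteness: -vub → indefinite.
noun class: -ih → class I.
number: -h/tsa → singular.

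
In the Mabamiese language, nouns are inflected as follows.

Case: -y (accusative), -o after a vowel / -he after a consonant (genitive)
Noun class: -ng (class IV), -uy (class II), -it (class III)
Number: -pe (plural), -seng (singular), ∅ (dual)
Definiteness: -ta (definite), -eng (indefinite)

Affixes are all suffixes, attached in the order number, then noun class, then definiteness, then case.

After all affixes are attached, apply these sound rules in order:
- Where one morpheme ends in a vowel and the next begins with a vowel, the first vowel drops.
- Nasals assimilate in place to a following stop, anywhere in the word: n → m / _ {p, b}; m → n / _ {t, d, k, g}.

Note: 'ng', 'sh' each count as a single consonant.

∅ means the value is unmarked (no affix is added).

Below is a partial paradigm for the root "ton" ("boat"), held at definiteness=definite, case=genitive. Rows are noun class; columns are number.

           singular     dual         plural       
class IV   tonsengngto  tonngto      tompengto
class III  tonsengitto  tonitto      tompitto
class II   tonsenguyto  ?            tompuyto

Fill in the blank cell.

number = dual: zero marking, form stays ton.
Attach noun class class II -uy → tonuy.
Attach definiteness definite -ta → tonuyta.
Attach case genitive -o (after vowel 'a') → tonuytao.
Apply vowel deletion: tonuytao → tonuyto.
Nasal assimilation: no change.

tonuyto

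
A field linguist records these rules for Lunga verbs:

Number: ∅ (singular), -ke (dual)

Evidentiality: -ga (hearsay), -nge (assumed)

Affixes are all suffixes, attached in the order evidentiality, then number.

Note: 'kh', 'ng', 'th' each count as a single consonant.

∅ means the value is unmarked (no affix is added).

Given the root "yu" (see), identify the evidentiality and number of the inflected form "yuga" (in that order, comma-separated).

hearsay, singular

Segment: yu-ga.
evidentiality: -ga → hearsay.
number: ∅ → singular.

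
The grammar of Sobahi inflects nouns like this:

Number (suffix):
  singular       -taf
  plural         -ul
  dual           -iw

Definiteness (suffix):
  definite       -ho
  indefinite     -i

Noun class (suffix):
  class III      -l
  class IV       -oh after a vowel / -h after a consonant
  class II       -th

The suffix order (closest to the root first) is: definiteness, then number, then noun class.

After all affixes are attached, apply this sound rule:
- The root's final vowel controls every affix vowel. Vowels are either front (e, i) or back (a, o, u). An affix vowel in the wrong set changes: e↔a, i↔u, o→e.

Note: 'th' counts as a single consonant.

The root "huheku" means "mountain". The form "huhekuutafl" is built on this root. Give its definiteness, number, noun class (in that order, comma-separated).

indefinite, singular, class III

Segment: huheku-i-taf-l.
definiteness: -i → indefinite.
number: -taf → singular.
noun class: -l → class III.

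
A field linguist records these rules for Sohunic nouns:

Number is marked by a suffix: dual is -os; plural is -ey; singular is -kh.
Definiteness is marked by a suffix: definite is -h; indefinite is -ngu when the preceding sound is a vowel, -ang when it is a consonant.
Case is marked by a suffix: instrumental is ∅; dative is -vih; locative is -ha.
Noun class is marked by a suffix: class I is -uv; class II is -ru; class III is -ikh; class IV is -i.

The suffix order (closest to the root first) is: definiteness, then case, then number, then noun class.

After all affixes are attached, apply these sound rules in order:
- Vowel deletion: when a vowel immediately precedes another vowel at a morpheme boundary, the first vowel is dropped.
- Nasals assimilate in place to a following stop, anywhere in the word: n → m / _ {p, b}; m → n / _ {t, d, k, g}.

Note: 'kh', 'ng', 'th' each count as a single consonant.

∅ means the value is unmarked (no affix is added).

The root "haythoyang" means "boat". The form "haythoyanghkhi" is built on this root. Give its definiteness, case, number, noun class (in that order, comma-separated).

definite, instrumental, singular, class IV

Segment: haythoyang-h-kh-i.
definiteness: -h → definite.
case: ∅ → instrumental.
number: -kh → singular.
noun class: -i → class IV.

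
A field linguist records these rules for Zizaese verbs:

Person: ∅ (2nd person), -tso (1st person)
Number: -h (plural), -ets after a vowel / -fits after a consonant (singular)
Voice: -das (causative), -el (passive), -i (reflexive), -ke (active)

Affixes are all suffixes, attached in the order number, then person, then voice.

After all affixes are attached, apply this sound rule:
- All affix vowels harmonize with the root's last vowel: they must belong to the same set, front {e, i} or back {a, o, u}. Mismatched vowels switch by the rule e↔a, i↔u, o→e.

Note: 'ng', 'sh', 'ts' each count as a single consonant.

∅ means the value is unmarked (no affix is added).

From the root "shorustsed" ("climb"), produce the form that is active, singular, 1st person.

shorustsedfitstseke

Attach number singular -fits (after consonant 'd') → shorustsedfits.
Attach person 1st person -tso → shorustsedfitstso.
Attach voice active -ke → shorustsedfitstsoke.
Apply vowel harmony: shorustsedfitstsoke → shorustsedfitstseke.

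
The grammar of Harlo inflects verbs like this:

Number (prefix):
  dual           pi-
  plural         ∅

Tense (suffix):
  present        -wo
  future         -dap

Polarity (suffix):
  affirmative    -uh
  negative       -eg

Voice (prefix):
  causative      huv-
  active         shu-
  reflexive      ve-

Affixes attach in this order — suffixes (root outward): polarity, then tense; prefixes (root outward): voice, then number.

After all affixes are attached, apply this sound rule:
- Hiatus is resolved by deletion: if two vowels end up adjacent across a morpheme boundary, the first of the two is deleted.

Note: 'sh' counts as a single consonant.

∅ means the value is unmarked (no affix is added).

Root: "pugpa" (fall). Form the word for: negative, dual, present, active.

pishupugpegwo

Attach polarity negative -eg → pugpaeg.
Attach voice active shu- → shupugpaeg.
Attach tense present -wo → shupugpaegwo.
Attach number dual pi- → pishupugpaegwo.
Apply vowel deletion: pishupugpaegwo → pishupugpegwo.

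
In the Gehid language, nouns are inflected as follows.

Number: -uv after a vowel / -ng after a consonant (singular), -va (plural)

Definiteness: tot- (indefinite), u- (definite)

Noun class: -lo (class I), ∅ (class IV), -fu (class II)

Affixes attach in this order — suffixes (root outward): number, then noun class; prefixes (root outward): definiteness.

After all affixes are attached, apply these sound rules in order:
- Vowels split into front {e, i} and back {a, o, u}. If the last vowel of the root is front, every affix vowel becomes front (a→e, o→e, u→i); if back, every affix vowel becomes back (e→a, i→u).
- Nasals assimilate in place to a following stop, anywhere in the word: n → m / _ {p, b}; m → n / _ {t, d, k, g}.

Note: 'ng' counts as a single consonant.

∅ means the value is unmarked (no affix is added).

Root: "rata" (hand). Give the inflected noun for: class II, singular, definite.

Attach number singular -uv (after vowel 'a') → ratauv.
Attach definiteness definite u- → uratauv.
Attach noun class class II -fu → uratauvfu.
Vowel harmony: no change.
Nasal assimilation: no change.

uratauvfu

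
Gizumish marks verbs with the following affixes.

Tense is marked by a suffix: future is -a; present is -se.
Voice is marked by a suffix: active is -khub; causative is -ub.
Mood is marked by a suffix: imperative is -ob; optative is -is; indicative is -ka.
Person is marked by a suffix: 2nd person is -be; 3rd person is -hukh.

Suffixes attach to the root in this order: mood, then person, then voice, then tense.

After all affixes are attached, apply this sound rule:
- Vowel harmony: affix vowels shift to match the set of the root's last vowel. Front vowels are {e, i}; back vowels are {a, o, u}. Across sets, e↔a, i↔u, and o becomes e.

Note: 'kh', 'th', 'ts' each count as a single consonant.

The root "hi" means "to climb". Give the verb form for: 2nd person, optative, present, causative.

Attach mood optative -is → hiis.
Attach person 2nd person -be → hiisbe.
Attach voice causative -ub → hiisbeub.
Attach tense present -se → hiisbeubse.
Apply vowel harmony: hiisbeubse → hiisbeibse.

hiisbeibse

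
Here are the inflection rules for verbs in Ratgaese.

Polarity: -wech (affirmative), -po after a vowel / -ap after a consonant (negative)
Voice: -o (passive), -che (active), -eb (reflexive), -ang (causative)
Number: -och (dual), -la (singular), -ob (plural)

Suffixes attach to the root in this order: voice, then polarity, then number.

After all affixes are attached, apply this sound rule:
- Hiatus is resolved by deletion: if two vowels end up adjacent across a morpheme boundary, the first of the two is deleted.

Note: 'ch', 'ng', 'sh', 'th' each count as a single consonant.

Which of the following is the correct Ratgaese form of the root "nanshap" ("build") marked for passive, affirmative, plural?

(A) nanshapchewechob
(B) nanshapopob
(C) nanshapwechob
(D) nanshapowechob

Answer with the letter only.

Attach voice passive -o → nanshapo.
Attach polarity affirmative -wech → nanshapowech.
Attach number plural -ob → nanshapowechob.
Vowel deletion: no change.
So the correct form is nanshapowechob, option (D).
(B) nanshapopob is wrong: it uses negative instead of affirmative for polarity.
(A) nanshapchewechob is wrong: it uses active instead of passive for voice.
(C) nanshapwechob is wrong: it has the affixes in the wrong order.

D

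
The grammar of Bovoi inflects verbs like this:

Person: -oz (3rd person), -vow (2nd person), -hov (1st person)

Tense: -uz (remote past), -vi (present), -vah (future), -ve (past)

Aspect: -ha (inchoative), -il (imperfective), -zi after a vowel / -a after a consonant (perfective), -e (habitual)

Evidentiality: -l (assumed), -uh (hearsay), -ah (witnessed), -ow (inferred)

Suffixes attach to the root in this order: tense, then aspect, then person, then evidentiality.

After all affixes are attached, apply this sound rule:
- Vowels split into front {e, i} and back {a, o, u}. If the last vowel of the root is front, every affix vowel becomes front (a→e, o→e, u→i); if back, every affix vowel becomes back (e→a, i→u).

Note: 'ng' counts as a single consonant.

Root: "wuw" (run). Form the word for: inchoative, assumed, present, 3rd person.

Attach tense present -vi → wuwvi.
Attach aspect inchoative -ha → wuwviha.
Attach person 3rd person -oz → wuwvihaoz.
Attach evidentiality assumed -l → wuwvihaozl.
Apply vowel harmony: wuwvihaozl → wuwvuhaozl.

wuwvuhaozl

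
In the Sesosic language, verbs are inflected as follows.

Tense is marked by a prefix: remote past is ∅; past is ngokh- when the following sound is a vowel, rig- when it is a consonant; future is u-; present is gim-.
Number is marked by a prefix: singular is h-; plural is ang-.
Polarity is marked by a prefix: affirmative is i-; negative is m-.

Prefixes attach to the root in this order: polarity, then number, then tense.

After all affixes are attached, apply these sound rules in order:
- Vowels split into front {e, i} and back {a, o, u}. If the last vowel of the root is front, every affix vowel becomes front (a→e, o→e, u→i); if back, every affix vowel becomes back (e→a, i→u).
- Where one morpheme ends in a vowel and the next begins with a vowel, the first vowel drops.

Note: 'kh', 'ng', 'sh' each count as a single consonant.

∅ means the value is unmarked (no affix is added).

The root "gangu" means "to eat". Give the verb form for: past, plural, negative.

Attach polarity negative m- → mgangu.
Attach number plural ang- → angmgangu.
Attach tense past ngokh- (before vowel 'a') → ngokhangmgangu.
Vowel harmony: no change.
Vowel deletion: no change.

ngokhangmgangu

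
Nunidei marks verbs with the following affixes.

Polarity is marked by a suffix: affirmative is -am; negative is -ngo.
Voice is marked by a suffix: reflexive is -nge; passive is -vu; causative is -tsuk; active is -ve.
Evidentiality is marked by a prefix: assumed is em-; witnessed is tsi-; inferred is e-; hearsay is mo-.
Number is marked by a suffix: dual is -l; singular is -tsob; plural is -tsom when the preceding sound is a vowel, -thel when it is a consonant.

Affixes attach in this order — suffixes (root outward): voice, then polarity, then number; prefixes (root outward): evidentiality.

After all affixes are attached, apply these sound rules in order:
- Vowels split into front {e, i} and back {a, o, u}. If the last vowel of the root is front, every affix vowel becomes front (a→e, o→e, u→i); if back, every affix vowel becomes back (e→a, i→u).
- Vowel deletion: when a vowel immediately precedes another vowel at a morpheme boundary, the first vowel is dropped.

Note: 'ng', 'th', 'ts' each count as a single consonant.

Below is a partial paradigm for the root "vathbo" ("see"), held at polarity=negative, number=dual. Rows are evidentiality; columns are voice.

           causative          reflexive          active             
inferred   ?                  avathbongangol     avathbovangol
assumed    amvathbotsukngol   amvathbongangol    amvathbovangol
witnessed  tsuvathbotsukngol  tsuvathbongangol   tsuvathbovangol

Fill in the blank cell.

avathbotsukngol

Attach voice causative -tsuk → vathbotsuk.
Attach evidentiality inferred e- → evathbotsuk.
Attach polarity negative -ngo → evathbotsukngo.
Attach number dual -l → evathbotsukngol.
Apply vowel harmony: evathbotsukngol → avathbotsukngol.
Vowel deletion: no change.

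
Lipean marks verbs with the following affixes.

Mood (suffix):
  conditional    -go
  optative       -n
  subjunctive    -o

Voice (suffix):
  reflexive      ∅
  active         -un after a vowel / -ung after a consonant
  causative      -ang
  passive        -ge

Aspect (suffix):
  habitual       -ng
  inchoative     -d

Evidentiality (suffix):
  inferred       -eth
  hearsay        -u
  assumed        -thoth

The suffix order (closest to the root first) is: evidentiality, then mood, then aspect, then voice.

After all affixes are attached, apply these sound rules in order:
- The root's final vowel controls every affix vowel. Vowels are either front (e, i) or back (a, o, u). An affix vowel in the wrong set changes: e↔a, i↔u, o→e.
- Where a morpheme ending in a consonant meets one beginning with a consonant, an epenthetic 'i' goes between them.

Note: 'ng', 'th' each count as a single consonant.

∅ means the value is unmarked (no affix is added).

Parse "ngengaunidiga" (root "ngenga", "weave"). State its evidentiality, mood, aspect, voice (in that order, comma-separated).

hearsay, optative, inchoative, passive

Segment: ngenga-u-n-d-ge.
evidentiality: -u → hearsay.
mood: -n → optative.
aspect: -d → inchoative.
voice: -ge → passive.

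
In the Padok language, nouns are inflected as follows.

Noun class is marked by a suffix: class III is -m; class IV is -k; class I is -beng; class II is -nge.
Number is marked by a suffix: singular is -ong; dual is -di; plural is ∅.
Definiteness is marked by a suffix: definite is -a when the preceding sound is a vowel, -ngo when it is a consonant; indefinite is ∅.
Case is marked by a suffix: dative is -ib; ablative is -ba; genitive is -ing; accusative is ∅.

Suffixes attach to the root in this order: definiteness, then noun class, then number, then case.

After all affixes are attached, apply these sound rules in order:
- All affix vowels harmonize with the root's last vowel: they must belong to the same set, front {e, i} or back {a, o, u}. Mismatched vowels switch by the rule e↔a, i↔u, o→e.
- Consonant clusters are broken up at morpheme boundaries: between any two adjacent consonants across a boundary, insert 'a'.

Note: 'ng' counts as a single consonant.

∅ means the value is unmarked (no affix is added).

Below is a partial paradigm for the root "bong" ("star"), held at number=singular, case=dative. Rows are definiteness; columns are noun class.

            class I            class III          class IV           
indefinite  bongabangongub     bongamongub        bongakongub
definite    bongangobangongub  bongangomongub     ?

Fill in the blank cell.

bongangokongub

Attach definiteness definite -ngo (after consonant 'ng') → bongngo.
Attach noun class class IV -k → bongngok.
Attach number singular -ong → bongngokong.
Attach case dative -ib → bongngokongib.
Apply vowel harmony: bongngokongib → bongngokongub.
Apply epenthesis: bongngokongub → bongangokongub.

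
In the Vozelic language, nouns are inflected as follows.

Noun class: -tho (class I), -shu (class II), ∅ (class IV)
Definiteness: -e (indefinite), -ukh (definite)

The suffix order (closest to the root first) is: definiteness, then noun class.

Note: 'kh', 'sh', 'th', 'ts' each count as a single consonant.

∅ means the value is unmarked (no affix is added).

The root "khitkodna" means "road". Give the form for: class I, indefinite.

Attach definiteness indefinite -e → khitkodnae.
Attach noun class class I -tho → khitkodnaetho.

khitkodnaetho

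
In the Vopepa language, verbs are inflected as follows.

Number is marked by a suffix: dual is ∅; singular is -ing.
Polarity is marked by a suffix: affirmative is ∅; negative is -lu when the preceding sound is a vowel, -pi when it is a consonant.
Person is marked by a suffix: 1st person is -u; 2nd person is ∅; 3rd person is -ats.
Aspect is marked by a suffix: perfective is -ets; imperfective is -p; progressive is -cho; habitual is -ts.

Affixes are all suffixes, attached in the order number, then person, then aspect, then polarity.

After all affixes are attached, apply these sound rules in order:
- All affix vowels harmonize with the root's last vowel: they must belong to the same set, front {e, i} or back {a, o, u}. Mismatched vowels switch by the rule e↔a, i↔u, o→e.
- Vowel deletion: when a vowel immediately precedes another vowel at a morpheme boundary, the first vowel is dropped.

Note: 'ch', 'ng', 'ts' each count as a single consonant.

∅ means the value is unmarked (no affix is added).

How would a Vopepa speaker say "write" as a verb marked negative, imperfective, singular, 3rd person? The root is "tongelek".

Attach number singular -ing → tongeleking.
Attach person 3rd person -ats → tongelekingats.
Attach aspect imperfective -p → tongelekingatsp.
Attach polarity negative -pi (after consonant 'p') → tongelekingatsppi.
Apply vowel harmony: tongelekingatsppi → tongelekingetsppi.
Vowel deletion: no change.

tongelekingetsppi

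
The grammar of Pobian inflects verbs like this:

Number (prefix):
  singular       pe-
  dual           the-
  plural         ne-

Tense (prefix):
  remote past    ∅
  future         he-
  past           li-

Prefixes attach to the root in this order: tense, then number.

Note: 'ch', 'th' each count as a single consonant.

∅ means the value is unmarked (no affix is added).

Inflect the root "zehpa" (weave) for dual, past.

thelizehpa

Attach tense past li- → lizehpa.
Attach number dual the- → thelizehpa.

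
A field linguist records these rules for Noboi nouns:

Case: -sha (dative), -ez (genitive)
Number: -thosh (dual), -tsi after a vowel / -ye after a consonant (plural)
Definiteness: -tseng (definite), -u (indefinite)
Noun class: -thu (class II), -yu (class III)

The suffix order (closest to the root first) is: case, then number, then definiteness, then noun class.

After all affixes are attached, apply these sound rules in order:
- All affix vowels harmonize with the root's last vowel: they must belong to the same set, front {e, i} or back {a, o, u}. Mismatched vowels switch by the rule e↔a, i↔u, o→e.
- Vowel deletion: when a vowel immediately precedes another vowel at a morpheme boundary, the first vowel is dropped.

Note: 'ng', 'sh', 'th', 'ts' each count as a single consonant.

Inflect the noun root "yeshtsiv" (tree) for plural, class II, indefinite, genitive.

Attach case genitive -ez → yeshtsivez.
Attach number plural -ye (after consonant 'z') → yeshtsivezye.
Attach definiteness indefinite -u → yeshtsivezyeu.
Attach noun class class II -thu → yeshtsivezyeuthu.
Apply vowel harmony: yeshtsivezyeuthu → yeshtsivezyeithi.
Apply vowel deletion: yeshtsivezyeithi → yeshtsivezyithi.

yeshtsivezyithi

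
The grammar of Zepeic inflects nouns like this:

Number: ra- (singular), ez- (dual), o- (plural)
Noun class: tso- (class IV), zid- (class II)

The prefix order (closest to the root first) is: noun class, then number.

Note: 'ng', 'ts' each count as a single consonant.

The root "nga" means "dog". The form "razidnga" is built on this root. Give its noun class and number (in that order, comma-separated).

Segment: ra-zid-nga.
noun class: zid- → class II.
number: ra- → singular.

class II, singular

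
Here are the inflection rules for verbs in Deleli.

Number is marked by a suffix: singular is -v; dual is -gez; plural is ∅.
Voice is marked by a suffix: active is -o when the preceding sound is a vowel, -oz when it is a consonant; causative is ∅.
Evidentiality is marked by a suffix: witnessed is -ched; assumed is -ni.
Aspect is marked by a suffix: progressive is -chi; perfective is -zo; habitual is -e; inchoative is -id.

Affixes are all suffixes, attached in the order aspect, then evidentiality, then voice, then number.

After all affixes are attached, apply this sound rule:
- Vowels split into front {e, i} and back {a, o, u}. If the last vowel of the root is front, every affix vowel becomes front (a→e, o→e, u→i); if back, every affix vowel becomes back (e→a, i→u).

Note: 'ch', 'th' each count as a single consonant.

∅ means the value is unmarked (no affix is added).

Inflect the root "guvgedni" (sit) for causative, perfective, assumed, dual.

guvgednizenigez

Attach aspect perfective -zo → guvgednizo.
Attach evidentiality assumed -ni → guvgednizoni.
voice = causative: zero marking, form stays guvgednizoni.
Attach number dual -gez → guvgednizonigez.
Apply vowel harmony: guvgednizonigez → guvgednizenigez.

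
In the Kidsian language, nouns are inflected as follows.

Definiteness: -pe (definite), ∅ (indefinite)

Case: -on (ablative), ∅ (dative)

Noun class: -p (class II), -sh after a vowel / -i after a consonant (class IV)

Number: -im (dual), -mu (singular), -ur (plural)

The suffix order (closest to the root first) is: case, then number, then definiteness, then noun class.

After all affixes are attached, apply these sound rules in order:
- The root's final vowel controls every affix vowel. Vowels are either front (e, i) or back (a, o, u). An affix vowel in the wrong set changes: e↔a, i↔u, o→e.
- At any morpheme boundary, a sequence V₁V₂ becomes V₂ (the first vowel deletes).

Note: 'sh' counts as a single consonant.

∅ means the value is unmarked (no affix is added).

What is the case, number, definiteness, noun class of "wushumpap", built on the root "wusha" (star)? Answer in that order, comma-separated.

Segment: wusha-im-pe-p.
case: ∅ → dative.
number: -im → dual.
definiteness: -pe → definite.
noun class: -p → class II.

dative, dual, definite, class II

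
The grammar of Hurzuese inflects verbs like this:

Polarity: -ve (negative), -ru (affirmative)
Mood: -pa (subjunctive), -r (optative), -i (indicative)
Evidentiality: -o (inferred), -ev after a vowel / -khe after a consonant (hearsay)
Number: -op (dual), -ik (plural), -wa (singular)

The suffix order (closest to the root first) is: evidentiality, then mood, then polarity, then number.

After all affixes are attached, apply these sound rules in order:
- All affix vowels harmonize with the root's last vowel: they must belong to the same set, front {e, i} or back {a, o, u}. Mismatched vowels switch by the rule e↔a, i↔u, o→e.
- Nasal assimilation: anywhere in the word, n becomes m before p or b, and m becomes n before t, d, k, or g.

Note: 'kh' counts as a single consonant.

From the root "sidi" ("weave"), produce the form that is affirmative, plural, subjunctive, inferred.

Attach evidentiality inferred -o → sidio.
Attach mood subjunctive -pa → sidiopa.
Attach polarity affirmative -ru → sidioparu.
Attach number plural -ik → sidioparuik.
Apply vowel harmony: sidioparuik → sidieperiik.
Nasal assimilation: no change.

sidieperiik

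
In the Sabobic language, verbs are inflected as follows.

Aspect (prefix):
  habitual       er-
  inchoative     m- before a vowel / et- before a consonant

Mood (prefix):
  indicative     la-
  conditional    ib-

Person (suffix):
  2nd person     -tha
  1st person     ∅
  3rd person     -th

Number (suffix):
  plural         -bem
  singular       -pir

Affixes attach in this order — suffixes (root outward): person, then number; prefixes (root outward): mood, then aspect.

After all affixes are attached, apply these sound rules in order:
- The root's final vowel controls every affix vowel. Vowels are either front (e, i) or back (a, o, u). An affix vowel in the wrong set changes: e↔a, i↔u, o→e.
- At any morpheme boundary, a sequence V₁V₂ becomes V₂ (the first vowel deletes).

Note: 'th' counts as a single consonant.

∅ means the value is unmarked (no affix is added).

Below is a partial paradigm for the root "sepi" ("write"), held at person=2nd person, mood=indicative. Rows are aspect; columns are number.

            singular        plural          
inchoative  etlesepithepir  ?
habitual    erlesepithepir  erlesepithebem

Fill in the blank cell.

Attach person 2nd person -tha → sepitha.
Attach mood indicative la- → lasepitha.
Attach aspect inchoative et- (before consonant 'l') → etlasepitha.
Attach number plural -bem → etlasepithabem.
Apply vowel harmony: etlasepithabem → etlesepithebem.
Vowel deletion: no change.

etlesepithebem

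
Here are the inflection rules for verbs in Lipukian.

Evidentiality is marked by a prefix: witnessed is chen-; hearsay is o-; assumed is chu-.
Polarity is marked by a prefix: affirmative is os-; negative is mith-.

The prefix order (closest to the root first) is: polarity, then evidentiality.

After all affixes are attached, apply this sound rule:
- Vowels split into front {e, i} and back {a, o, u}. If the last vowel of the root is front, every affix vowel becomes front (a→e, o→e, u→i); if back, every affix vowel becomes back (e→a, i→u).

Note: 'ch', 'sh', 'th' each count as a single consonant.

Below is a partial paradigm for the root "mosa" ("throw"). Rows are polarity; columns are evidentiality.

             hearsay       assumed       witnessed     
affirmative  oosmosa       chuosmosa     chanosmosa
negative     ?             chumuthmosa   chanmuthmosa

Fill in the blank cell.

Attach polarity negative mith- → mithmosa.
Attach evidentiality hearsay o- → omithmosa.
Apply vowel harmony: omithmosa → omuthmosa.

omuthmosa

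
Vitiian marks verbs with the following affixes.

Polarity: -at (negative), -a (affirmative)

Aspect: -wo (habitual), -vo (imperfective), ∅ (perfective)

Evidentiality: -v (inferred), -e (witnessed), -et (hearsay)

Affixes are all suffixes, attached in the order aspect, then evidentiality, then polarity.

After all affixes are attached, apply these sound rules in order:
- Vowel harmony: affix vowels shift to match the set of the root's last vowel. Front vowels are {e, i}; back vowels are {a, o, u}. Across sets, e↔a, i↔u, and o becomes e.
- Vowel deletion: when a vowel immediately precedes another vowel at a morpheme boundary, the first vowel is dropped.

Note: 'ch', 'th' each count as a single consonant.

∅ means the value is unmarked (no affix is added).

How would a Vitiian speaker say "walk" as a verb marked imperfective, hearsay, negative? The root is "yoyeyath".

yoyeyathvatat

Attach aspect imperfective -vo → yoyeyathvo.
Attach evidentiality hearsay -et → yoyeyathvoet.
Attach polarity negative -at → yoyeyathvoetat.
Apply vowel harmony: yoyeyathvoetat → yoyeyathvoatat.
Apply vowel deletion: yoyeyathvoatat → yoyeyathvatat.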